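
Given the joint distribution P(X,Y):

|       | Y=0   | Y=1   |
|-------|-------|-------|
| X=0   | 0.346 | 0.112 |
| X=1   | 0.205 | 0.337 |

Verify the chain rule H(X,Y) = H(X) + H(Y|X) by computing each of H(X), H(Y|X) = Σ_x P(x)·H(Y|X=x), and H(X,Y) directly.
H(X) = 0.9949 bits, H(Y|X) = 0.8861 bits, H(X,Y) = 1.8810 bits

Marginal of X (row sums):
  P(X=0) = 0.346 + 0.112 = 0.458
  P(X=1) = 0.205 + 0.337 = 0.542
H(X) = -[0.458·log₂(0.458) + 0.542·log₂(0.542)]
  = 0.5160 + 0.4789 = 0.9949 bits

H(Y|X) = Σ_x P(x)·H(Y|X=x):
  X=0: P(X=0) = 0.458, P(Y|X=0) = (173/229, 56/229) → H(Y|X=0) = 0.8025
  X=1: P(X=1) = 0.542, P(Y|X=1) = (205/542, 337/542) → H(Y|X=1) = 0.9568
H(Y|X) = 0.458·0.8025 + 0.542·0.9568 = 0.8861 bits

H(X,Y) = -Σ_{x,y} P(x,y) log₂ P(x,y). Per-cell terms -P(x,y)·log₂P(x,y):
  X=0: 0.5298, 0.3537
  X=1: 0.4687, 0.5288
Sum of the 4 terms: H(X,Y) = 1.8810 bits

Chain rule check:
  H(X) + H(Y|X) = 0.9949 + 0.8861 = 1.8810 bits
  H(X,Y) = 1.8810 bits
✓ Chain rule verified.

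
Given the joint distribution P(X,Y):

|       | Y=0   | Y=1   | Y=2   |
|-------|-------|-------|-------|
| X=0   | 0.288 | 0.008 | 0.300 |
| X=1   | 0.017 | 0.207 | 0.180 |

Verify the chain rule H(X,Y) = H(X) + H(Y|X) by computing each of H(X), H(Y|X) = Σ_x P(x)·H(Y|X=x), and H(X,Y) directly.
H(X) = 0.9732 bits, H(Y|X) = 1.1364 bits, H(X,Y) = 2.1096 bits

Marginal of X (row sums):
  P(X=0) = 0.288 + 0.008 + 0.300 = 0.596
  P(X=1) = 0.017 + 0.207 + 0.180 = 0.404
H(X) = -[0.596·log₂(0.596) + 0.404·log₂(0.404)]
  = 0.44498 + 0.52826 = 0.9732 bits

H(Y|X) = Σ_x P(x)·H(Y|X=x):
  X=0: P(X=0) = 0.596, P(Y|X=0) = (72/149, 2/149, 75/149) → H(Y|X=0) = 1.08899
  X=1: P(X=1) = 0.404, P(Y|X=1) = (17/404, 207/404, 45/101) → H(Y|X=1) = 1.20630
H(Y|X) = 0.596·1.08899 + 0.404·1.20630 = 1.1364 bits

H(X,Y) = -Σ_{x,y} P(x,y) log₂ P(x,y). Per-cell terms -P(x,y)·log₂P(x,y):
  X=0: 0.51721, 0.05573, 0.52109
  X=1: 0.09993, 0.47037, 0.44531
Sum of the 6 terms: H(X,Y) = 2.1096 bits

Chain rule check:
  H(X) + H(Y|X) = 0.9732 + 1.1364 = 2.1096 bits
  H(X,Y) = 2.1096 bits
✓ Chain rule verified.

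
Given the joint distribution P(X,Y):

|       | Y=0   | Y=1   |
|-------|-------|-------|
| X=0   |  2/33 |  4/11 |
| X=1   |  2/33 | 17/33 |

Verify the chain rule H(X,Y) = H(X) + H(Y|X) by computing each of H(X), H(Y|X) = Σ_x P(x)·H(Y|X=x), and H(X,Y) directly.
H(X) = 0.9834 bits, H(Y|X) = 0.5305 bits, H(X,Y) = 1.5139 bits

Marginal of X (row sums):
  P(X=0) = 2/33 + 4/11 = 14/33
  P(X=1) = 2/33 + 17/33 = 19/33
H(X) = -[(14/33)·log₂(14/33) + (19/33)·log₂(19/33)]
  = 0.52480 + 0.45857 = 0.9834 bits

H(Y|X) = Σ_x P(x)·H(Y|X=x):
  X=0: P(X=0) = 14/33, P(Y|X=0) = (1/7, 6/7) → H(Y|X=0) = 0.59167
  X=1: P(X=1) = 19/33, P(Y|X=1) = (2/19, 17/19) → H(Y|X=1) = 0.48546
H(Y|X) = (14/33)·0.59167 + (19/33)·0.48546 = 0.5305 bits

H(X,Y) = -Σ_{x,y} P(x,y) log₂ P(x,y). Per-cell terms -P(x,y)·log₂P(x,y):
  X=0: 0.24511, 0.53070
  X=1: 0.24511, 0.49296
Sum of the 4 terms: H(X,Y) = 1.5139 bits

Chain rule check:
  H(X) + H(Y|X) = 0.9834 + 0.5305 = 1.5139 bits
  H(X,Y) = 1.5139 bits
✓ Chain rule verified.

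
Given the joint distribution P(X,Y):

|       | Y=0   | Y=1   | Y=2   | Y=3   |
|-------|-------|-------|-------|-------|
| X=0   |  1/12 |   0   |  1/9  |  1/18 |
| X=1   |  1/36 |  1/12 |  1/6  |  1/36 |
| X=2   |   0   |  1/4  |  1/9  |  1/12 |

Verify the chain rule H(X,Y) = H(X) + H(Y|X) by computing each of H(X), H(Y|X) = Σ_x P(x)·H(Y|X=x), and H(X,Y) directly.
H(X) = 1.5426 bits, H(Y|X) = 1.5078 bits, H(X,Y) = 3.0504 bits

Marginal of X (row sums):
  P(X=0) = 1/12 + 0 + 1/9 + 1/18 = 1/4
  P(X=1) = 1/36 + 1/12 + 1/6 + 1/36 = 11/36
  P(X=2) = 0 + 1/4 + 1/9 + 1/12 = 4/9
H(X) = -[(1/4)·log₂(1/4) + (11/36)·log₂(11/36) + (4/9)·log₂(4/9)]
  = 0.50000 + 0.52265 + 0.51997 = 1.5426 bits

H(Y|X) = Σ_x P(x)·H(Y|X=x):
  X=0: P(X=0) = 1/4, P(Y|X=0) = (1/3, 0, 4/9, 2/9) → H(Y|X=0) = 1.53049
  X=1: P(X=1) = 11/36, P(Y|X=1) = (1/11, 3/11, 6/11, 1/11) → H(Y|X=1) = 1.61719
  X=2: P(X=2) = 4/9, P(Y|X=2) = (0, 9/16, 1/4, 3/16) → H(Y|X=2) = 1.41974
H(Y|X) = (1/4)·1.53049 + (11/36)·1.61719 + (4/9)·1.41974 = 1.5078 bits

H(X,Y) = -Σ_{x,y} P(x,y) log₂ P(x,y). Per-cell terms -P(x,y)·log₂P(x,y):
  X=0: 0.29875, 0.00000, 0.35221, 0.23166
  X=1: 0.14361, 0.29875, 0.43083, 0.14361
  X=2: 0.00000, 0.50000, 0.35221, 0.29875
  (cells with P = 0 contribute 0)
Sum of the 12 terms: H(X,Y) = 3.0504 bits

Chain rule check:
  H(X) + H(Y|X) = 1.5426 + 1.5078 = 3.0504 bits
  H(X,Y) = 3.0504 bits
✓ Chain rule verified.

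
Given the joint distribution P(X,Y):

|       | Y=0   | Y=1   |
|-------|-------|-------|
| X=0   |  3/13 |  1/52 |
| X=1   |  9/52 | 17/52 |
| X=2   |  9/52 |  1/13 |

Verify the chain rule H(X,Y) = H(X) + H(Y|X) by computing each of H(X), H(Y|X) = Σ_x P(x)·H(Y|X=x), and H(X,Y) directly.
H(X) = 1.5000 bits, H(Y|X) = 0.7857 bits, H(X,Y) = 2.2857 bits

Marginal of X (row sums):
  P(X=0) = 3/13 + 1/52 = 1/4
  P(X=1) = 9/52 + 17/52 = 1/2
  P(X=2) = 9/52 + 1/13 = 1/4
H(X) = -[(1/4)·log₂(1/4) + (1/2)·log₂(1/2) + (1/4)·log₂(1/4)]
  = 0.5000 + 0.5000 + 0.5000 = 1.5000 bits

H(Y|X) = Σ_x P(x)·H(Y|X=x):
  X=0: P(X=0) = 1/4, P(Y|X=0) = (12/13, 1/13) → H(Y|X=0) = 0.3912
  X=1: P(X=1) = 1/2, P(Y|X=1) = (9/26, 17/26) → H(Y|X=1) = 0.9306
  X=2: P(X=2) = 1/4, P(Y|X=2) = (9/13, 4/13) → H(Y|X=2) = 0.8905
H(Y|X) = (1/4)·0.3912 + (1/2)·0.9306 + (1/4)·0.8905 = 0.7857 bits

H(X,Y) = -Σ_{x,y} P(x,y) log₂ P(x,y). Per-cell terms -P(x,y)·log₂P(x,y):
  X=0: 0.4882, 0.1096
  X=1: 0.4380, 0.5273
  X=2: 0.4380, 0.2846
Sum of the 6 terms: H(X,Y) = 2.2857 bits

Chain rule check:
  H(X) + H(Y|X) = 1.5000 + 0.7857 = 2.2857 bits
  H(X,Y) = 2.2857 bits
✓ Chain rule verified.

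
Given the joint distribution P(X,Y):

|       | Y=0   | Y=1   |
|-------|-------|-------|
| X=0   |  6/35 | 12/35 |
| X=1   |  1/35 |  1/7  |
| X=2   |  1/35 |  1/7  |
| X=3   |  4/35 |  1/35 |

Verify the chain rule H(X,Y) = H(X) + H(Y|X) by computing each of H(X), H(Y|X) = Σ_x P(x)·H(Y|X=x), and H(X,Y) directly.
H(X) = 1.7668 bits, H(Y|X) = 0.7983 bits, H(X,Y) = 2.5650 bits

Marginal of X (row sums):
  P(X=0) = 6/35 + 12/35 = 18/35
  P(X=1) = 1/35 + 1/7 = 6/35
  P(X=2) = 1/35 + 1/7 = 6/35
  P(X=3) = 4/35 + 1/35 = 1/7
H(X) = -[(18/35)·log₂(18/35) + (6/35)·log₂(6/35) + (6/35)·log₂(6/35) + (1/7)·log₂(1/7)]
  = 0.49338 + 0.43617 + 0.43617 + 0.40105 = 1.7668 bits

H(Y|X) = Σ_x P(x)·H(Y|X=x):
  X=0: P(X=0) = 18/35, P(Y|X=0) = (1/3, 2/3) → H(Y|X=0) = 0.91830
  X=1: P(X=1) = 6/35, P(Y|X=1) = (1/6, 5/6) → H(Y|X=1) = 0.65002
  X=2: P(X=2) = 6/35, P(Y|X=2) = (1/6, 5/6) → H(Y|X=2) = 0.65002
  X=3: P(X=3) = 1/7, P(Y|X=3) = (4/5, 1/5) → H(Y|X=3) = 0.72193
H(Y|X) = (18/35)·0.91830 + (6/35)·0.65002 + (6/35)·0.65002 + (1/7)·0.72193 = 0.7983 bits

H(X,Y) = -Σ_{x,y} P(x,y) log₂ P(x,y). Per-cell terms -P(x,y)·log₂P(x,y):
  X=0: 0.43617, 0.52948
  X=1: 0.14655, 0.40105
  X=2: 0.14655, 0.40105
  X=3: 0.35763, 0.14655
Sum of the 8 terms: H(X,Y) = 2.5650 bits

Chain rule check:
  H(X) + H(Y|X) = 1.7668 + 0.7983 = 2.5651 bits
  H(X,Y) = 2.5650 bits
✓ Chain rule verified (Δ = 0.0001 is 4-dp rounding noise: each of the three values was rounded independently).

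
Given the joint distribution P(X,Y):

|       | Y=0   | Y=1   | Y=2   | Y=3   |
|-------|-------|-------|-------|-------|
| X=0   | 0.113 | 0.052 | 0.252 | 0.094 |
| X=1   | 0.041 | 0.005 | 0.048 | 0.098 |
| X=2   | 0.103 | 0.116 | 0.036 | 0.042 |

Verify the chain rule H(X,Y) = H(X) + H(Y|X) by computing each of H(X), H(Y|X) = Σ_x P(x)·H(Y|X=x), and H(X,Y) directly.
H(X) = 1.4723 bits, H(Y|X) = 1.7556 bits, H(X,Y) = 3.2279 bits

Marginal of X (row sums):
  P(X=0) = 0.113 + 0.052 + 0.252 + 0.094 = 0.511
  P(X=1) = 0.041 + 0.005 + 0.048 + 0.098 = 0.192
  P(X=2) = 0.103 + 0.116 + 0.036 + 0.042 = 0.297
H(X) = -[0.511·log₂(0.511) + 0.192·log₂(0.192) + 0.297·log₂(0.297)]
  = 0.49496 + 0.45712 + 0.52019 = 1.4723 bits

H(Y|X) = Σ_x P(x)·H(Y|X=x):
  X=0: P(X=0) = 0.511, P(Y|X=0) = (113/511, 52/511, 36/73, 94/511) → H(Y|X=0) = 1.76918
  X=1: P(X=1) = 0.192, P(Y|X=1) = (41/192, 5/192, 1/4, 49/96) → H(Y|X=1) = 1.60794
  X=2: P(X=2) = 0.297, P(Y|X=2) = (103/297, 116/297, 4/33, 14/99) → H(Y|X=2) = 1.82769
H(Y|X) = 0.511·1.76918 + 0.192·1.60794 + 0.297·1.82769 = 1.7556 bits

H(X,Y) = -Σ_{x,y} P(x,y) log₂ P(x,y). Per-cell terms -P(x,y)·log₂P(x,y):
  X=0: 0.35545, 0.22180, 0.50110, 0.32065
  X=1: 0.18894, 0.03822, 0.21028, 0.32841
  X=2: 0.33777, 0.36051, 0.17265, 0.19209
Sum of the 12 terms: H(X,Y) = 3.2279 bits

Chain rule check:
  H(X) + H(Y|X) = 1.4723 + 1.7556 = 3.2279 bits
  H(X,Y) = 3.2279 bits
✓ Chain rule verified.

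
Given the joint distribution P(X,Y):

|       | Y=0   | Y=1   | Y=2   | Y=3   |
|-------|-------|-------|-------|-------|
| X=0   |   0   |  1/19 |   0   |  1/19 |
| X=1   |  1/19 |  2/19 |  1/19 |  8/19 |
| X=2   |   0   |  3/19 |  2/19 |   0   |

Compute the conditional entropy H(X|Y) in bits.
0.8442 bits

H(X|Y) = H(X,Y) - H(Y)

H(X,Y) = -Σ_{x,y} P(x,y) log₂ P(x,y). Per-cell terms -P(x,y)·log₂P(x,y):
  X=0: 0.00000, 0.22358, 0.00000, 0.22358
  X=1: 0.22358, 0.34189, 0.22358, 0.52544
  X=2: 0.00000, 0.42047, 0.34189, 0.00000
  (cells with P = 0 contribute 0)
Sum of the 12 terms: H(X,Y) = 2.5240 bits

Marginal of Y (column sums):
  P(Y=0) = 0 + 1/19 + 0 = 1/19
  P(Y=1) = 1/19 + 2/19 + 3/19 = 6/19
  P(Y=2) = 0 + 1/19 + 2/19 = 3/19
  P(Y=3) = 1/19 + 8/19 + 0 = 9/19
H(Y) = -[(1/19)·log₂(1/19) + (6/19)·log₂(6/19) + (3/19)·log₂(3/19) + (9/19)·log₂(9/19)]
  = 0.22358 + 0.52515 + 0.42047 + 0.51063 = 1.6798 bits

H(X|Y) = H(X,Y) - H(Y) = 2.5240 - 1.6798 = 0.8442 bits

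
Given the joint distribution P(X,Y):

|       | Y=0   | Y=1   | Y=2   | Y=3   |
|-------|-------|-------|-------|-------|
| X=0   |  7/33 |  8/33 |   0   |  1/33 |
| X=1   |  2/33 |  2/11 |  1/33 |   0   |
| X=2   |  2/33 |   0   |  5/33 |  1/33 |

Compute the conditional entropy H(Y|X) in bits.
1.2654 bits

H(Y|X) = H(X,Y) - H(X)

H(X,Y) = -Σ_{x,y} P(x,y) log₂ P(x,y). Per-cell terms -P(x,y)·log₂P(x,y):
  X=0: 0.47452, 0.49561, 0.00000, 0.15286
  X=1: 0.24511, 0.44717, 0.15286, 0.00000
  X=2: 0.24511, 0.00000, 0.41249, 0.15286
  (cells with P = 0 contribute 0)
Sum of the 12 terms: H(X,Y) = 2.7786 bits

Marginal of X (row sums):
  P(X=0) = 7/33 + 8/33 + 0 + 1/33 = 16/33
  P(X=1) = 2/33 + 2/11 + 1/33 + 0 = 3/11
  P(X=2) = 2/33 + 0 + 5/33 + 1/33 = 8/33
H(X) = -[(16/33)·log₂(16/33) + (3/11)·log₂(3/11) + (8/33)·log₂(8/33)]
  = 0.50637 + 0.51122 + 0.49561 = 1.5132 bits

H(Y|X) = H(X,Y) - H(X) = 2.7786 - 1.5132 = 1.2654 bits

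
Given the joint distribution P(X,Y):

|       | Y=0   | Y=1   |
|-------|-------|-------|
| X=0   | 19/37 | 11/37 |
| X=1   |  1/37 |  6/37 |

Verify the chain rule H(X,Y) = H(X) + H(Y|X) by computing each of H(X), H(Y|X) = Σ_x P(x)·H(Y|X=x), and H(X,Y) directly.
H(X) = 0.6998 bits, H(Y|X) = 0.8807 bits, H(X,Y) = 1.5804 bits

Marginal of X (row sums):
  P(X=0) = 19/37 + 11/37 = 30/37
  P(X=1) = 1/37 + 6/37 = 7/37
H(X) = -[(30/37)·log₂(30/37) + (7/37)·log₂(7/37)]
  = 0.24532 + 0.45445 = 0.6998 bits

H(Y|X) = Σ_x P(x)·H(Y|X=x):
  X=0: P(X=0) = 30/37, P(Y|X=0) = (19/30, 11/30) → H(Y|X=0) = 0.94808
  X=1: P(X=1) = 7/37, P(Y|X=1) = (1/7, 6/7) → H(Y|X=1) = 0.59167
H(Y|X) = (30/37)·0.94808 + (7/37)·0.59167 = 0.8807 bits

H(X,Y) = -Σ_{x,y} P(x,y) log₂ P(x,y). Per-cell terms -P(x,y)·log₂P(x,y):
  X=0: 0.49376, 0.52028
  X=1: 0.14080, 0.42559
Sum of the 4 terms: H(X,Y) = 1.5804 bits

Chain rule check:
  H(X) + H(Y|X) = 0.6998 + 0.8807 = 1.5805 bits
  H(X,Y) = 1.5804 bits
✓ Chain rule verified (Δ = 0.0001 is 4-dp rounding noise: each of the three values was rounded independently).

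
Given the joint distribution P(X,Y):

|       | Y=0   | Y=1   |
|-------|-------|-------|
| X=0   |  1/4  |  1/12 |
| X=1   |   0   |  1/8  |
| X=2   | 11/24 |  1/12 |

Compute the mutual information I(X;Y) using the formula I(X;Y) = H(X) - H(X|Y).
0.2649 bits

I(X;Y) = H(X) - H(X|Y)

Marginal of X (row sums):
  P(X=0) = 1/4 + 1/12 = 1/3
  P(X=1) = 0 + 1/8 = 1/8
  P(X=2) = 11/24 + 1/12 = 13/24
H(X) = -[(1/3)·log₂(1/3) + (1/8)·log₂(1/8) + (13/24)·log₂(13/24)]
  = 0.5283 + 0.3750 + 0.4791 = 1.3824 bits

Marginal of Y (column sums):
  P(Y=0) = 1/4 + 0 + 11/24 = 17/24
  P(Y=1) = 1/12 + 1/8 + 1/12 = 7/24
H(X|Y) = Σ_y P(y)·H(X|Y=y):
  Y=0: P(Y=0) = 17/24, P(X|Y=0) = (6/17, 0, 11/17) → H(X|Y=0) = 0.9367
  Y=1: P(Y=1) = 7/24, P(X|Y=1) = (2/7, 3/7, 2/7) → H(X|Y=1) = 1.5567
H(X|Y) = (17/24)·0.9367 + (7/24)·1.5567 = 1.1175 bits

I(X;Y) = H(X) - H(X|Y) = 1.3824 - 1.1175 = 0.2649 bits

Cross-check via I(X;Y) = H(X) + H(Y) - H(X,Y): computing H(Y) from the column sums and H(X,Y) from the 6 cells in the same way gives H(Y) = 0.8709 bits and H(X,Y) = 1.9884 bits, so
I(X;Y) = 1.3824 + 0.8709 - 1.9884 = 0.2649 bits ✓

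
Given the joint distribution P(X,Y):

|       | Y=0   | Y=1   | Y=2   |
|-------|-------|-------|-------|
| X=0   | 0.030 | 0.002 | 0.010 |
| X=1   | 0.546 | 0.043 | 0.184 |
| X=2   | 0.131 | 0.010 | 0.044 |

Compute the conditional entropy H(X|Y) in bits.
0.9295 bits

H(X|Y) = H(X,Y) - H(Y)

H(X,Y) = -Σ_{x,y} P(x,y) log₂ P(x,y). Per-cell terms -P(x,y)·log₂P(x,y):
  X=0: 0.1518, 0.0179, 0.0664
  X=1: 0.4767, 0.1952, 0.4494
  X=2: 0.3841, 0.0664, 0.1983
Sum of the 9 terms: H(X,Y) = 2.0062 bits

Marginal of Y (column sums):
  P(Y=0) = 0.030 + 0.546 + 0.131 = 0.707
  P(Y=1) = 0.002 + 0.043 + 0.010 = 0.055
  P(Y=2) = 0.010 + 0.184 + 0.044 = 0.238
H(Y) = -[0.707·log₂(0.707) + 0.055·log₂(0.055) + 0.238·log₂(0.238)]
  = 0.3537 + 0.2301 + 0.4929 = 1.0767 bits

H(X|Y) = H(X,Y) - H(Y) = 2.0062 - 1.0767 = 0.9295 bits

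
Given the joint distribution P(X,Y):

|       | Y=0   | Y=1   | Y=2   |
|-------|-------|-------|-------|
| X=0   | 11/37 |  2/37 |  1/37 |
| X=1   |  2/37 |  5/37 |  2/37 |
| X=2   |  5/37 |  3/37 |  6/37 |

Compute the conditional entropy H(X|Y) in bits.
1.3316 bits

H(X|Y) = H(X,Y) - H(Y)

H(X,Y) = -Σ_{x,y} P(x,y) log₂ P(x,y). Per-cell terms -P(x,y)·log₂P(x,y):
  X=0: 0.52028, 0.22754, 0.14080
  X=1: 0.22754, 0.39021, 0.22754
  X=2: 0.39021, 0.29388, 0.42559
Sum of the 9 terms: H(X,Y) = 2.8436 bits

Marginal of Y (column sums):
  P(Y=0) = 11/37 + 2/37 + 5/37 = 18/37
  P(Y=1) = 2/37 + 5/37 + 3/37 = 10/37
  P(Y=2) = 1/37 + 2/37 + 6/37 = 9/37
H(Y) = -[(18/37)·log₂(18/37) + (10/37)·log₂(10/37) + (9/37)·log₂(9/37)]
  = 0.50572 + 0.51014 + 0.49610 = 1.5120 bits

H(X|Y) = H(X,Y) - H(Y) = 2.8436 - 1.5120 = 1.3316 bits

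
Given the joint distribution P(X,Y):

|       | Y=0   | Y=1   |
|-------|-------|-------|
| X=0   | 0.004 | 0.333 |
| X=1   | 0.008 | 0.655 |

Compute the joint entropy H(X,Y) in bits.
1.0157 bits

H(X,Y) = -Σ_{x,y} P(x,y) log₂ P(x,y). Per-cell terms -P(x,y)·log₂P(x,y):
  X=0: 0.0319, 0.5283
  X=1: 0.0557, 0.3998
Sum of the 4 terms: H(X,Y) = 1.0157 bits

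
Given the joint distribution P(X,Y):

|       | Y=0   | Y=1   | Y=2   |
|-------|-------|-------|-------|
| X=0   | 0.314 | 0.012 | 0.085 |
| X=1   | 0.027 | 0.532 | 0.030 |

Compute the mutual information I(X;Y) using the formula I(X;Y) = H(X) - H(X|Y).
0.6625 bits

I(X;Y) = H(X) - H(X|Y)

Marginal of X (row sums):
  P(X=0) = 0.314 + 0.012 + 0.085 = 0.411
  P(X=1) = 0.027 + 0.532 + 0.030 = 0.589
H(X) = -[0.411·log₂(0.411) + 0.589·log₂(0.589)]
  = 0.527227 + 0.449796 = 0.97702 bits

Marginal of Y (column sums):
  P(Y=0) = 0.314 + 0.027 = 0.341
  P(Y=1) = 0.012 + 0.532 = 0.544
  P(Y=2) = 0.085 + 0.030 = 0.115
H(X|Y) = Σ_y P(y)·H(X|Y=y):
  Y=0: P(Y=0) = 0.341, P(X|Y=0) = (314/341, 27/341) → H(X|Y=0) = 0.399279
  Y=1: P(Y=1) = 0.544, P(X|Y=1) = (3/136, 133/136) → H(X|Y=1) = 0.152849
  Y=2: P(Y=2) = 0.115, P(X|Y=2) = (17/23, 6/23) → H(X|Y=2) = 0.828056
H(X|Y) = 0.341·0.399279 + 0.544·0.152849 + 0.115·0.828056 = 0.31453 bits

I(X;Y) = H(X) - H(X|Y) = 0.97702 - 0.31453 = 0.6625 bits

Cross-check via I(X;Y) = H(X) + H(Y) - H(X,Y): computing H(Y) from the column sums and H(X,Y) from the 6 cells in the same way gives H(Y) = 1.36593 bits and H(X,Y) = 1.68046 bits, so
I(X;Y) = 0.97702 + 1.36593 - 1.68046 = 0.6625 bits ✓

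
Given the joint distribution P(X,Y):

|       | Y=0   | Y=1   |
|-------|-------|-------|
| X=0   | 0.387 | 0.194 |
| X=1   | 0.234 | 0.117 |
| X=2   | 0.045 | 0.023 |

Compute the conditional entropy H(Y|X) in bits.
0.9190 bits

H(Y|X) = H(X,Y) - H(X)

H(X,Y) = -Σ_{x,y} P(x,y) log₂ P(x,y). Per-cell terms -P(x,y)·log₂P(x,y):
  X=0: 0.5300, 0.4590
  X=1: 0.4903, 0.3622
  X=2: 0.2013, 0.1252
Sum of the 6 terms: H(X,Y) = 2.1680 bits

Marginal of X (row sums):
  P(X=0) = 0.387 + 0.194 = 0.581
  P(X=1) = 0.234 + 0.117 = 0.351
  P(X=2) = 0.045 + 0.023 = 0.068
H(X) = -[0.581·log₂(0.581) + 0.351·log₂(0.351) + 0.068·log₂(0.068)]
  = 0.4551 + 0.5302 + 0.2637 = 1.2490 bits

H(Y|X) = H(X,Y) - H(X) = 2.1680 - 1.2490 = 0.9190 bits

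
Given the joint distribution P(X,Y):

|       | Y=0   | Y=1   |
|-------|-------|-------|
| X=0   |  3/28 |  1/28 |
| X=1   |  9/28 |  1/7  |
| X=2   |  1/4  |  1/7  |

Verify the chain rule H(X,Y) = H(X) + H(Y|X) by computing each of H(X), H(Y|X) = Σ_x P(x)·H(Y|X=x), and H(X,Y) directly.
H(X) = 1.4445 bits, H(Y|X) = 0.9008 bits, H(X,Y) = 2.3454 bits

Marginal of X (row sums):
  P(X=0) = 3/28 + 1/28 = 1/7
  P(X=1) = 9/28 + 1/7 = 13/28
  P(X=2) = 1/4 + 1/7 = 11/28
H(X) = -[(1/7)·log₂(1/7) + (13/28)·log₂(13/28) + (11/28)·log₂(11/28)]
  = 0.40105 + 0.51392 + 0.52954 = 1.4445 bits

H(Y|X) = Σ_x P(x)·H(Y|X=x):
  X=0: P(X=0) = 1/7, P(Y|X=0) = (3/4, 1/4) → H(Y|X=0) = 0.81128
  X=1: P(X=1) = 13/28, P(Y|X=1) = (9/13, 4/13) → H(Y|X=1) = 0.89049
  X=2: P(X=2) = 11/28, P(Y|X=2) = (7/11, 4/11) → H(Y|X=2) = 0.94566
H(Y|X) = (1/7)·0.81128 + (13/28)·0.89049 + (11/28)·0.94566 = 0.9008 bits

H(X,Y) = -Σ_{x,y} P(x,y) log₂ P(x,y). Per-cell terms -P(x,y)·log₂P(x,y):
  X=0: 0.34526, 0.17169
  X=1: 0.52632, 0.40105
  X=2: 0.50000, 0.40105
Sum of the 6 terms: H(X,Y) = 2.3454 bits

Chain rule check:
  H(X) + H(Y|X) = 1.4445 + 0.9008 = 2.3453 bits
  H(X,Y) = 2.3454 bits
✓ Chain rule verified (Δ = 0.0001 is 4-dp rounding noise: each of the three values was rounded independently).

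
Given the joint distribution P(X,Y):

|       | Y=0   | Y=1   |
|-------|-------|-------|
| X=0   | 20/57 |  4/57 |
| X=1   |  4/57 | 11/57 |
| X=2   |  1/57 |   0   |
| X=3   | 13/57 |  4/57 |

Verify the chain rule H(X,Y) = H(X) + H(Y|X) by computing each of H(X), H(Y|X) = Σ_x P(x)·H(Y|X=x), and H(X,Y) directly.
H(X) = 1.6552 bits, H(Y|X) = 0.7286 bits, H(X,Y) = 2.3838 bits

Marginal of X (row sums):
  P(X=0) = 20/57 + 4/57 = 8/19
  P(X=1) = 4/57 + 11/57 = 5/19
  P(X=2) = 1/57 + 0 = 1/57
  P(X=3) = 13/57 + 4/57 = 17/57
H(X) = -[(8/19)·log₂(8/19) + (5/19)·log₂(5/19) + (1/57)·log₂(1/57) + (17/57)·log₂(17/57)]
  = 0.52544 + 0.50684 + 0.10233 + 0.52057 = 1.6552 bits

H(Y|X) = Σ_x P(x)·H(Y|X=x):
  X=0: P(X=0) = 8/19, P(Y|X=0) = (5/6, 1/6) → H(Y|X=0) = 0.65002
  X=1: P(X=1) = 5/19, P(Y|X=1) = (4/15, 11/15) → H(Y|X=1) = 0.83664
  X=2: P(X=2) = 1/57, P(Y|X=2) = (1, 0) → H(Y|X=2) = 0.00000
  X=3: P(X=3) = 17/57, P(Y|X=3) = (13/17, 4/17) → H(Y|X=3) = 0.78713
H(Y|X) = (8/19)·0.65002 + (5/19)·0.83664 + (1/57)·0.00000 + (17/57)·0.78713 = 0.7286 bits

H(X,Y) = -Σ_{x,y} P(x,y) log₂ P(x,y). Per-cell terms -P(x,y)·log₂P(x,y):
  X=0: 0.53016, 0.26897
  X=1: 0.26897, 0.45804
  X=2: 0.10233, 0.00000
  X=3: 0.48635, 0.26897
  (cells with P = 0 contribute 0)
Sum of the 8 terms: H(X,Y) = 2.3838 bits

Chain rule check:
  H(X) + H(Y|X) = 1.6552 + 0.7286 = 2.3838 bits
  H(X,Y) = 2.3838 bits
✓ Chain rule verified.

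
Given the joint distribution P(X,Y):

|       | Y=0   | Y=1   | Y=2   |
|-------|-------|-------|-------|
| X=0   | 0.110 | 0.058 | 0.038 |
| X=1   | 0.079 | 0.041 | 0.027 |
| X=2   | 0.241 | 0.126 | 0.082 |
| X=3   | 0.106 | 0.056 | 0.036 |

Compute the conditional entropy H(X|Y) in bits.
1.8574 bits

H(X|Y) = H(X,Y) - H(Y)

H(X,Y) = -Σ_{x,y} P(x,y) log₂ P(x,y). Per-cell terms -P(x,y)·log₂P(x,y):
  X=0: 0.3502867, 0.2382526, 0.1792786
  X=1: 0.2892983, 0.1889375, 0.1406942
  X=2: 0.4947477, 0.3765515, 0.2958750
  X=3: 0.3432136, 0.2328720, 0.1726509
Sum of the 12 terms: H(X,Y) = 3.302659 bits

Marginal of Y (column sums):
  P(Y=0) = 0.110 + 0.079 + 0.241 + 0.106 = 0.536
  P(Y=1) = 0.058 + 0.041 + 0.126 + 0.056 = 0.281
  P(Y=2) = 0.038 + 0.027 + 0.082 + 0.036 = 0.183
H(Y) = -[0.536·log₂(0.536) + 0.281·log₂(0.281) + 0.183·log₂(0.183)]
  = 0.4822366 + 0.5146116 + 0.4483655 = 1.445214 bits

H(X|Y) = H(X,Y) - H(Y) = 3.302659 - 1.445214 = 1.8574 bits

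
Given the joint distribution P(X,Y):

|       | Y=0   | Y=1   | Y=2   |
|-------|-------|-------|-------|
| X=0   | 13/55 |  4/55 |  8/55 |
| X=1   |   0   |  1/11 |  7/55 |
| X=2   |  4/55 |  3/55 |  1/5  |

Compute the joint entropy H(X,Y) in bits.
2.8327 bits

H(X,Y) = -Σ_{x,y} P(x,y) log₂ P(x,y). Per-cell terms -P(x,y)·log₂P(x,y):
  X=0: 0.49185, 0.27501, 0.40456
  X=1: 0.00000, 0.31449, 0.37851
  X=2: 0.27501, 0.22889, 0.46439
  (cells with P = 0 contribute 0)
Sum of the 9 terms: H(X,Y) = 2.8327 bits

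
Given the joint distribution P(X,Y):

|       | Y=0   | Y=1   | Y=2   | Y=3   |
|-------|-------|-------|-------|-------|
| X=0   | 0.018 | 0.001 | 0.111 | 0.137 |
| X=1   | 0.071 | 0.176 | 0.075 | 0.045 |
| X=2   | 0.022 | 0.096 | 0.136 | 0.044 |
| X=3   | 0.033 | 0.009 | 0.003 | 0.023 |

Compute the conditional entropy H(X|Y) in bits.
1.5181 bits

H(X|Y) = H(X,Y) - H(Y)

H(X,Y) = -Σ_{x,y} P(x,y) log₂ P(x,y). Per-cell terms -P(x,y)·log₂P(x,y):
  X=0: 0.1043255, 0.0099658, 0.3520219, 0.3928821
  X=1: 0.2709386, 0.4411181, 0.2802724, 0.2013269
  X=2: 0.1211398, 0.3245589, 0.3914517, 0.1982795
  X=3: 0.1624059, 0.0611627, 0.0251425, 0.1251711
Sum of the 16 terms: H(X,Y) = 3.462163 bits

Marginal of Y (column sums):
  P(Y=0) = 0.018 + 0.071 + 0.022 + 0.033 = 0.144
  P(Y=1) = 0.001 + 0.176 + 0.096 + 0.009 = 0.282
  P(Y=2) = 0.111 + 0.075 + 0.136 + 0.003 = 0.325
  P(Y=3) = 0.137 + 0.045 + 0.044 + 0.023 = 0.249
H(Y) = -[0.144·log₂(0.144) + 0.282·log₂(0.282) + 0.325·log₂(0.325) + 0.249·log₂(0.249)]
  = 0.4026037 + 0.5149977 + 0.5269837 + 0.4994398 = 1.944025 bits

H(X|Y) = H(X,Y) - H(Y) = 3.462163 - 1.944025 = 1.5181 bits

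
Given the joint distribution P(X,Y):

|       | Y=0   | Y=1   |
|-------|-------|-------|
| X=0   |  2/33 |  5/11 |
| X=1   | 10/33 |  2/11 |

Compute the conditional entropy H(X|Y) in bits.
0.7856 bits

H(X|Y) = H(X,Y) - H(Y)

H(X,Y) = -Σ_{x,y} P(x,y) log₂ P(x,y). Per-cell terms -P(x,y)·log₂P(x,y):
  X=0: 0.2451, 0.5170
  X=1: 0.5220, 0.4472
Sum of the 4 terms: H(X,Y) = 1.7313 bits

Marginal of Y (column sums):
  P(Y=0) = 2/33 + 10/33 = 4/11
  P(Y=1) = 5/11 + 2/11 = 7/11
H(Y) = -[(4/11)·log₂(4/11) + (7/11)·log₂(7/11)]
  = 0.5307 + 0.4150 = 0.9457 bits

H(X|Y) = H(X,Y) - H(Y) = 1.7313 - 0.9457 = 0.7856 bits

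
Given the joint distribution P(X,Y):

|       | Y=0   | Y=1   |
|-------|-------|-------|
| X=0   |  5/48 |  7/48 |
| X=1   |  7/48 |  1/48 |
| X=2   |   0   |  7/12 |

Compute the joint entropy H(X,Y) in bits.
1.7200 bits

H(X,Y) = -Σ_{x,y} P(x,y) log₂ P(x,y). Per-cell terms -P(x,y)·log₂P(x,y):
  X=0: 0.33990, 0.40507
  X=1: 0.40507, 0.11635
  X=2: 0.00000, 0.45360
  (cells with P = 0 contribute 0)
Sum of the 6 terms: H(X,Y) = 1.7200 bits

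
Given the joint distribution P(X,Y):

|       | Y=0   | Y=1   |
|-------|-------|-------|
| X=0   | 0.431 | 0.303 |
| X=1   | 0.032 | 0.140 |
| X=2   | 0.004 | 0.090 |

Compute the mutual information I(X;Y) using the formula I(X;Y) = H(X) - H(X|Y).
0.1360 bits

I(X;Y) = H(X) - H(X|Y)

Marginal of X (row sums):
  P(X=0) = 0.431 + 0.303 = 0.734
  P(X=1) = 0.032 + 0.140 = 0.172
  P(X=2) = 0.004 + 0.090 = 0.094
H(X) = -[0.734·log₂(0.734) + 0.172·log₂(0.172) + 0.094·log₂(0.094)]
  = 0.327473 + 0.436797 + 0.320652 = 1.084922 bits

Marginal of Y (column sums):
  P(Y=0) = 0.431 + 0.032 + 0.004 = 0.467
  P(Y=1) = 0.303 + 0.140 + 0.090 = 0.533
H(X|Y) = Σ_y P(y)·H(X|Y=y):
  Y=0: P(Y=0) = 0.467, P(X|Y=0) = (431/467, 32/467, 4/467) → H(X|Y=0) = 0.430629
  Y=1: P(Y=1) = 0.533, P(X|Y=1) = (303/533, 140/533, 90/533) → H(X|Y=1) = 1.403117
H(X|Y) = 0.467·0.430629 + 0.533·1.403117 = 0.948965 bits

I(X;Y) = H(X) - H(X|Y) = 1.084922 - 0.948965 = 0.1360 bits

Cross-check via I(X;Y) = H(X) + H(Y) - H(X,Y): computing H(Y) from the column sums and H(X,Y) from the 6 cells in the same way gives H(Y) = 0.996856 bits and H(X,Y) = 1.945821 bits, so
I(X;Y) = 1.084922 + 0.996856 - 1.945821 = 0.1360 bits ✓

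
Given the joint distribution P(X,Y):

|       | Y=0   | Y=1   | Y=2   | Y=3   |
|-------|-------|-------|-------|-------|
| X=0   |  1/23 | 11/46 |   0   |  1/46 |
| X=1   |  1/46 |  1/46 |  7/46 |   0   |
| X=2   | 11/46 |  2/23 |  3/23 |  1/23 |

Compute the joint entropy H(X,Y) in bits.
2.8438 bits

H(X,Y) = -Σ_{x,y} P(x,y) log₂ P(x,y). Per-cell terms -P(x,y)·log₂P(x,y):
  X=0: 0.19668, 0.49360, 0.00000, 0.12008
  X=1: 0.12008, 0.12008, 0.41334, 0.00000
  X=2: 0.49360, 0.30640, 0.38330, 0.19668
  (cells with P = 0 contribute 0)
Sum of the 12 terms: H(X,Y) = 2.8438 bits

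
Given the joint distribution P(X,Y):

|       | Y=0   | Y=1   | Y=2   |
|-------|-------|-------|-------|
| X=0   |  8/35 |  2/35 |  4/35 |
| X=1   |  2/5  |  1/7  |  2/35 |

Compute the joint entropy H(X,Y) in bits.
2.2461 bits

H(X,Y) = -Σ_{x,y} P(x,y) log₂ P(x,y). Per-cell terms -P(x,y)·log₂P(x,y):
  X=0: 0.48669, 0.23596, 0.35763
  X=1: 0.52877, 0.40105, 0.23596
Sum of the 6 terms: H(X,Y) = 2.2461 bits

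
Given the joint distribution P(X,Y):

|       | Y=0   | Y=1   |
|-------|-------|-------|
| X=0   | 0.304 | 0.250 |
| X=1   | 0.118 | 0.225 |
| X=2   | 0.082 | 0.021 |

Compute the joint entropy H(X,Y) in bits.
2.2832 bits

H(X,Y) = -Σ_{x,y} P(x,y) log₂ P(x,y). Per-cell terms -P(x,y)·log₂P(x,y):
  X=0: 0.52223, 0.50000
  X=1: 0.36381, 0.48420
  X=2: 0.29588, 0.11704
Sum of the 6 terms: H(X,Y) = 2.2832 bits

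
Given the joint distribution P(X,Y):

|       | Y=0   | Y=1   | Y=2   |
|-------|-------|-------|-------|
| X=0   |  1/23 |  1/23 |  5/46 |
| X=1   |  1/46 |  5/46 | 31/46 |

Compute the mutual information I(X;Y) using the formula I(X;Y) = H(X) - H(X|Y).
0.0670 bits

I(X;Y) = H(X) - H(X|Y)

Marginal of X (row sums):
  P(X=0) = 1/23 + 1/23 + 5/46 = 9/46
  P(X=1) = 1/46 + 5/46 + 31/46 = 37/46
H(X) = -[(9/46)·log₂(9/46) + (37/46)·log₂(37/46)]
  = 0.460494 + 0.252653 = 0.71315 bits

Marginal of Y (column sums):
  P(Y=0) = 1/23 + 1/46 = 3/46
  P(Y=1) = 1/23 + 5/46 = 7/46
  P(Y=2) = 5/46 + 31/46 = 18/23
H(X|Y) = Σ_y P(y)·H(X|Y=y):
  Y=0: P(Y=0) = 3/46, P(X|Y=0) = (2/3, 1/3) → H(X|Y=0) = 0.918296
  Y=1: P(Y=1) = 7/46, P(X|Y=1) = (2/7, 5/7) → H(X|Y=1) = 0.863121
  Y=2: P(Y=2) = 18/23, P(X|Y=2) = (5/36, 31/36) → H(X|Y=2) = 0.581321
H(X|Y) = (3/46)·0.918296 + (7/46)·0.863121 + (18/23)·0.581321 = 0.64618 bits

I(X;Y) = H(X) - H(X|Y) = 0.71315 - 0.64618 = 0.0670 bits

Cross-check via I(X;Y) = H(X) + H(Y) - H(X,Y): computing H(Y) from the column sums and H(X,Y) from the 6 cells in the same way gives H(Y) = 0.94696 bits and H(X,Y) = 1.59314 bits, so
I(X;Y) = 0.71315 + 0.94696 - 1.59314 = 0.0670 bits ✓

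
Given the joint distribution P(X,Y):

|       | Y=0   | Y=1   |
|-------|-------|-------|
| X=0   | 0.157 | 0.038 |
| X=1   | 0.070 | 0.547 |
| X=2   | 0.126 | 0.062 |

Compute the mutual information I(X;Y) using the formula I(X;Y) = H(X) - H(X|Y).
0.3112 bits

I(X;Y) = H(X) - H(X|Y)

Marginal of X (row sums):
  P(X=0) = 0.157 + 0.038 = 0.195
  P(X=1) = 0.070 + 0.547 = 0.617
  P(X=2) = 0.126 + 0.062 = 0.188
H(X) = -[0.195·log₂(0.195) + 0.617·log₂(0.617) + 0.188·log₂(0.188)]
  = 0.45990 + 0.42984 + 0.45330 = 1.34304 bits

Marginal of Y (column sums):
  P(Y=0) = 0.157 + 0.070 + 0.126 = 0.353
  P(Y=1) = 0.038 + 0.547 + 0.062 = 0.647
H(X|Y) = Σ_y P(y)·H(X|Y=y):
  Y=0: P(Y=0) = 0.353, P(X|Y=0) = (157/353, 70/353, 126/353) → H(X|Y=0) = 1.51326
  Y=1: P(Y=1) = 0.647, P(X|Y=1) = (38/647, 547/647, 62/647) → H(X|Y=1) = 0.76921
H(X|Y) = 0.353·1.51326 + 0.647·0.76921 = 1.03186 bits

I(X;Y) = H(X) - H(X|Y) = 1.34304 - 1.03186 = 0.3112 bits

Cross-check via I(X;Y) = H(X) + H(Y) - H(X,Y): computing H(Y) from the column sums and H(X,Y) from the 6 cells in the same way gives H(Y) = 0.93672 bits and H(X,Y) = 1.96858 bits, so
I(X;Y) = 1.34304 + 0.93672 - 1.96858 = 0.3112 bits ✓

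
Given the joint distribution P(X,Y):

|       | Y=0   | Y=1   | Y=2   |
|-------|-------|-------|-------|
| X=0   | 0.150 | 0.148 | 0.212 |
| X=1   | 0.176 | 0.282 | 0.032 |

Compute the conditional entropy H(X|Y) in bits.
0.8607 bits

H(X|Y) = H(X,Y) - H(Y)

H(X,Y) = -Σ_{x,y} P(x,y) log₂ P(x,y). Per-cell terms -P(x,y)·log₂P(x,y):
  X=0: 0.4105448, 0.4079370, 0.4744271
  X=1: 0.4411181, 0.5149977, 0.1589051
Sum of the 6 terms: H(X,Y) = 2.407930 bits

Marginal of Y (column sums):
  P(Y=0) = 0.150 + 0.176 = 0.326
  P(Y=1) = 0.148 + 0.282 = 0.430
  P(Y=2) = 0.212 + 0.032 = 0.244
H(Y) = -[0.326·log₂(0.326) + 0.430·log₂(0.430) + 0.244·log₂(0.244)]
  = 0.5271603 + 0.5235643 + 0.4965515 = 1.547276 bits

H(X|Y) = H(X,Y) - H(Y) = 2.407930 - 1.547276 = 0.8607 bits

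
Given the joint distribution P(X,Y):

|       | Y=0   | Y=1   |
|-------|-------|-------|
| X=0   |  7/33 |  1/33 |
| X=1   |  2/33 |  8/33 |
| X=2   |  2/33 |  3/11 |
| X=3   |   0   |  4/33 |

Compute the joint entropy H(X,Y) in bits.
2.4935 bits

H(X,Y) = -Σ_{x,y} P(x,y) log₂ P(x,y). Per-cell terms -P(x,y)·log₂P(x,y):
  X=0: 0.474523, 0.152860
  X=1: 0.245115, 0.495611
  X=2: 0.245115, 0.511219
  X=3: 0.000000, 0.369017
  (cells with P = 0 contribute 0)
Sum of the 8 terms: H(X,Y) = 2.4935 bits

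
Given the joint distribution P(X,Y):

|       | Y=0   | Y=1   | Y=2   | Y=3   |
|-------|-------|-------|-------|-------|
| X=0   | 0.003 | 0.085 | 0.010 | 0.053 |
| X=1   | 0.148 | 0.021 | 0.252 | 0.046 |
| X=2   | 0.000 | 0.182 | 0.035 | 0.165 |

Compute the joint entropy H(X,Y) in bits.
2.8944 bits

H(X,Y) = -Σ_{x,y} P(x,y) log₂ P(x,y). Per-cell terms -P(x,y)·log₂P(x,y):
  X=0: 0.02514, 0.30229, 0.06644, 0.22461
  X=1: 0.40794, 0.11704, 0.50110, 0.20434
  X=2: 0.00000, 0.44735, 0.16928, 0.42891
  (cells with P = 0 contribute 0)
Sum of the 12 terms: H(X,Y) = 2.8944 bits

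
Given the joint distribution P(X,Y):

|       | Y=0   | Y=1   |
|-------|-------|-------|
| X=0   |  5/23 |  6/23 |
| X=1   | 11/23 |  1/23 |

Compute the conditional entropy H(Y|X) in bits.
0.6913 bits

H(Y|X) = H(X,Y) - H(X)

H(X,Y) = -Σ_{x,y} P(x,y) log₂ P(x,y). Per-cell terms -P(x,y)·log₂P(x,y):
  X=0: 0.4786, 0.5057
  X=1: 0.5089, 0.1967
Sum of the 4 terms: H(X,Y) = 1.6899 bits

Marginal of X (row sums):
  P(X=0) = 5/23 + 6/23 = 11/23
  P(X=1) = 11/23 + 1/23 = 12/23
H(X) = -[(11/23)·log₂(11/23) + (12/23)·log₂(12/23)]
  = 0.5089 + 0.4897 = 0.9986 bits

H(Y|X) = H(X,Y) - H(X) = 1.6899 - 0.9986 = 0.6913 bits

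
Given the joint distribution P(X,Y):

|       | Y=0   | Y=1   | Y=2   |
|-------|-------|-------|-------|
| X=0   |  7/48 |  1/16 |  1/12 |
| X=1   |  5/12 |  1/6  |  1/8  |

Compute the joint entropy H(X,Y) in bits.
2.2859 bits

H(X,Y) = -Σ_{x,y} P(x,y) log₂ P(x,y). Per-cell terms -P(x,y)·log₂P(x,y):
  X=0: 0.4051, 0.2500, 0.2987
  X=1: 0.5263, 0.4308, 0.3750
Sum of the 6 terms: H(X,Y) = 2.2859 bits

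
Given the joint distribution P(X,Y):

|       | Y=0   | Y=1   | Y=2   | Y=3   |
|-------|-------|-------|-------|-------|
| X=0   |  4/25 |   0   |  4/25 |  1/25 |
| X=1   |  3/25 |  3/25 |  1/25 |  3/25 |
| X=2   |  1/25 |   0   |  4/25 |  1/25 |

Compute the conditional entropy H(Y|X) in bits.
1.5597 bits

H(Y|X) = H(X,Y) - H(X)

H(X,Y) = -Σ_{x,y} P(x,y) log₂ P(x,y). Per-cell terms -P(x,y)·log₂P(x,y):
  X=0: 0.42301699, 0.00000000, 0.42301699, 0.18575425
  X=1: 0.36706724, 0.36706724, 0.18575425, 0.36706724
  X=2: 0.18575425, 0.00000000, 0.42301699, 0.18575425
  (cells with P = 0 contribute 0)
Sum of the 12 terms: H(X,Y) = 3.1132697 bits

Marginal of X (row sums):
  P(X=0) = 4/25 + 0 + 4/25 + 1/25 = 9/25
  P(X=1) = 3/25 + 3/25 + 1/25 + 3/25 = 2/5
  P(X=2) = 1/25 + 0 + 4/25 + 1/25 = 6/25
H(X) = -[(9/25)·log₂(9/25) + (2/5)·log₂(2/5) + (6/25)·log₂(6/25)]
  = 0.53061523 + 0.52877124 + 0.49413449 = 1.5535210 bits

H(Y|X) = H(X,Y) - H(X) = 3.1132697 - 1.5535210 = 1.5597 bits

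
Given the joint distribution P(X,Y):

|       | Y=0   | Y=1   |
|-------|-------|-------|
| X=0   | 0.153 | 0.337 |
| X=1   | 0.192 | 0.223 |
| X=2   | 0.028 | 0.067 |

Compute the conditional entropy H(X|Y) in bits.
1.3359 bits

H(X|Y) = H(X,Y) - H(Y)

H(X,Y) = -Σ_{x,y} P(x,y) log₂ P(x,y). Per-cell terms -P(x,y)·log₂P(x,y):
  X=0: 0.414385, 0.528813
  X=1: 0.457118, 0.482769
  X=2: 0.144436, 0.261280
Sum of the 6 terms: H(X,Y) = 2.288801 bits

Marginal of Y (column sums):
  P(Y=0) = 0.153 + 0.192 + 0.028 = 0.373
  P(Y=1) = 0.337 + 0.223 + 0.067 = 0.627
H(Y) = -[0.373·log₂(0.373) + 0.627·log₂(0.627)]
  = 0.530687 + 0.422261 = 0.952948 bits

H(X|Y) = H(X,Y) - H(Y) = 2.288801 - 0.952948 = 1.3359 bits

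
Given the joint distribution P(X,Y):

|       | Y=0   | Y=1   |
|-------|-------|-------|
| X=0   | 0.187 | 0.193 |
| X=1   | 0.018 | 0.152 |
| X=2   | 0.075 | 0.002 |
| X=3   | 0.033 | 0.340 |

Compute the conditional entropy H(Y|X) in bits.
0.6371 bits

H(Y|X) = H(X,Y) - H(X)

H(X,Y) = -Σ_{x,y} P(x,y) log₂ P(x,y). Per-cell terms -P(x,y)·log₂P(x,y):
  X=0: 0.452332, 0.458052
  X=1: 0.104325, 0.413114
  X=2: 0.280272, 0.017932
  X=3: 0.162406, 0.529174
Sum of the 8 terms: H(X,Y) = 2.41761 bits

Marginal of X (row sums):
  P(X=0) = 0.187 + 0.193 = 0.380
  P(X=1) = 0.018 + 0.152 = 0.170
  P(X=2) = 0.075 + 0.002 = 0.077
  P(X=3) = 0.033 + 0.340 = 0.373
H(X) = -[0.380·log₂(0.380) + 0.170·log₂(0.170) + 0.077·log₂(0.077) + 0.373·log₂(0.373)]
  = 0.530453 + 0.434587 + 0.284823 + 0.530687 = 1.78055 bits

H(Y|X) = H(X,Y) - H(X) = 2.41761 - 1.78055 = 0.6371 bits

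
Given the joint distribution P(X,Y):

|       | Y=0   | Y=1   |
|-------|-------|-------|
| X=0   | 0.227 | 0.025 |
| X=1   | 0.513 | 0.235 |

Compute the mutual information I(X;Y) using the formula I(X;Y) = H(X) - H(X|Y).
0.0375 bits

I(X;Y) = H(X) - H(X|Y)

Marginal of X (row sums):
  P(X=0) = 0.227 + 0.025 = 0.252
  P(X=1) = 0.513 + 0.235 = 0.748
H(X) = -[0.252·log₂(0.252) + 0.748·log₂(0.748)]
  = 0.5011 + 0.3133 = 0.8144 bits

Marginal of Y (column sums):
  P(Y=0) = 0.227 + 0.513 = 0.740
  P(Y=1) = 0.025 + 0.235 = 0.260
H(X|Y) = Σ_y P(y)·H(X|Y=y):
  Y=0: P(Y=0) = 0.740, P(X|Y=0) = (227/740, 513/740) → H(X|Y=0) = 0.8894
  Y=1: P(Y=1) = 0.260, P(X|Y=1) = (5/52, 47/52) → H(X|Y=1) = 0.4567
H(X|Y) = 0.740·0.8894 + 0.260·0.4567 = 0.7769 bits

I(X;Y) = H(X) - H(X|Y) = 0.8144 - 0.7769 = 0.0375 bits

Cross-check via I(X;Y) = H(X) + H(Y) - H(X,Y): computing H(Y) from the column sums and H(X,Y) from the 4 cells in the same way gives H(Y) = 0.8267 bits and H(X,Y) = 1.6036 bits, so
I(X;Y) = 0.8144 + 0.8267 - 1.6036 = 0.0375 bits ✓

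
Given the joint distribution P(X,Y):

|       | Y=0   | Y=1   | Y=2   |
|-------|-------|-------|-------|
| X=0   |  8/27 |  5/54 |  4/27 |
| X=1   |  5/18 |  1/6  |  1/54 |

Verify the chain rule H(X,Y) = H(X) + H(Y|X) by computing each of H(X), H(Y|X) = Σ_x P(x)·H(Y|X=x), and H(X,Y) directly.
H(X) = 0.9960 bits, H(Y|X) = 1.3007 bits, H(X,Y) = 2.2967 bits

Marginal of X (row sums):
  P(X=0) = 8/27 + 5/54 + 4/27 = 29/54
  P(X=1) = 5/18 + 1/6 + 1/54 = 25/54
H(X) = -[(29/54)·log₂(29/54) + (25/54)·log₂(25/54)]
  = 0.48167 + 0.51437 = 0.9960 bits

H(Y|X) = Σ_x P(x)·H(Y|X=x):
  X=0: P(X=0) = 29/54, P(Y|X=0) = (16/29, 5/29, 8/29) → H(Y|X=0) = 1.42317
  X=1: P(X=1) = 25/54, P(Y|X=1) = (3/5, 9/25, 1/25) → H(Y|X=1) = 1.15855
H(Y|X) = (29/54)·1.42317 + (25/54)·1.15855 = 1.3007 bits

H(X,Y) = -Σ_{x,y} P(x,y) log₂ P(x,y). Per-cell terms -P(x,y)·log₂P(x,y):
  X=0: 0.51997, 0.31787, 0.40813
  X=1: 0.51333, 0.43083, 0.10657
Sum of the 6 terms: H(X,Y) = 2.2967 bits

Chain rule check:
  H(X) + H(Y|X) = 0.9960 + 1.3007 = 2.2967 bits
  H(X,Y) = 2.2967 bits
✓ Chain rule verified.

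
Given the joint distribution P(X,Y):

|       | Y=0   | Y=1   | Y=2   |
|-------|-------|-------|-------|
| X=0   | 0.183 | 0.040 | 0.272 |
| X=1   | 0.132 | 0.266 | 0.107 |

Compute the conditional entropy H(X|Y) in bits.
0.8056 bits

H(X|Y) = H(X,Y) - H(Y)

H(X,Y) = -Σ_{x,y} P(x,y) log₂ P(x,y). Per-cell terms -P(x,y)·log₂P(x,y):
  X=0: 0.44837, 0.18575, 0.51090
  X=1: 0.38562, 0.50819, 0.34500
Sum of the 6 terms: H(X,Y) = 2.3838 bits

Marginal of Y (column sums):
  P(Y=0) = 0.183 + 0.132 = 0.315
  P(Y=1) = 0.040 + 0.266 = 0.306
  P(Y=2) = 0.272 + 0.107 = 0.379
H(Y) = -[0.315·log₂(0.315) + 0.306·log₂(0.306) + 0.379·log₂(0.379)]
  = 0.52497 + 0.52277 + 0.53050 = 1.5782 bits

H(X|Y) = H(X,Y) - H(Y) = 2.3838 - 1.5782 = 0.8056 bits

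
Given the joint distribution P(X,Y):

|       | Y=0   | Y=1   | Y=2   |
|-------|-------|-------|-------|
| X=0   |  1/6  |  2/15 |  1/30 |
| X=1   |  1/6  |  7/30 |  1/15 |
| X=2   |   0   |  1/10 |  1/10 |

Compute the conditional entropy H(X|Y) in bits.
1.3217 bits

H(X|Y) = H(X,Y) - H(Y)

H(X,Y) = -Σ_{x,y} P(x,y) log₂ P(x,y). Per-cell terms -P(x,y)·log₂P(x,y):
  X=0: 0.43083, 0.38759, 0.16356
  X=1: 0.43083, 0.48989, 0.26046
  X=2: 0.00000, 0.33219, 0.33219
  (cells with P = 0 contribute 0)
Sum of the 9 terms: H(X,Y) = 2.8275 bits

Marginal of Y (column sums):
  P(Y=0) = 1/6 + 1/6 + 0 = 1/3
  P(Y=1) = 2/15 + 7/30 + 1/10 = 7/15
  P(Y=2) = 1/30 + 1/15 + 1/10 = 1/5
H(Y) = -[(1/3)·log₂(1/3) + (7/15)·log₂(7/15) + (1/5)·log₂(1/5)]
  = 0.52832 + 0.51312 + 0.46439 = 1.5058 bits

H(X|Y) = H(X,Y) - H(Y) = 2.8275 - 1.5058 = 1.3217 bits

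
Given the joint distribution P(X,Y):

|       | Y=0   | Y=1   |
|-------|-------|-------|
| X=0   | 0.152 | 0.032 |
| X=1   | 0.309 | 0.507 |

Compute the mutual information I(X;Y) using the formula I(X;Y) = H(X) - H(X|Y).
0.0920 bits

I(X;Y) = H(X) - H(X|Y)

Marginal of X (row sums):
  P(X=0) = 0.152 + 0.032 = 0.184
  P(X=1) = 0.309 + 0.507 = 0.816
H(X) = -[0.184·log₂(0.184) + 0.816·log₂(0.816)]
  = 0.44937 + 0.23938 = 0.68875 bits

Marginal of Y (column sums):
  P(Y=0) = 0.152 + 0.309 = 0.461
  P(Y=1) = 0.032 + 0.507 = 0.539
H(X|Y) = Σ_y P(y)·H(X|Y=y):
  Y=0: P(Y=0) = 0.461, P(X|Y=0) = (152/461, 309/461) → H(X|Y=0) = 0.91464
  Y=1: P(Y=1) = 0.539, P(X|Y=1) = (32/539, 507/539) → H(X|Y=1) = 0.32494
H(X|Y) = 0.461·0.91464 + 0.539·0.32494 = 0.59679 bits

I(X;Y) = H(X) - H(X|Y) = 0.68875 - 0.59679 = 0.0920 bits

Cross-check via I(X;Y) = H(X) + H(Y) - H(X,Y): computing H(Y) from the column sums and H(X,Y) from the 4 cells in the same way gives H(Y) = 0.99561 bits and H(X,Y) = 1.59240 bits, so
I(X;Y) = 0.68875 + 0.99561 - 1.59240 = 0.0920 bits ✓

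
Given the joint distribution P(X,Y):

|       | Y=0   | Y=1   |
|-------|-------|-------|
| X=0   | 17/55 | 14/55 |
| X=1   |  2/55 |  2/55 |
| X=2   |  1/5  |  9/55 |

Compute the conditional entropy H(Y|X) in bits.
0.9936 bits

H(Y|X) = H(X,Y) - H(X)

H(X,Y) = -Σ_{x,y} P(x,y) log₂ P(x,y). Per-cell terms -P(x,y)·log₂P(x,y):
  X=0: 0.52357, 0.50247
  X=1: 0.17387, 0.17387
  X=2: 0.46439, 0.42733
Sum of the 6 terms: H(X,Y) = 2.2655 bits

Marginal of X (row sums):
  P(X=0) = 17/55 + 14/55 = 31/55
  P(X=1) = 2/55 + 2/55 = 4/55
  P(X=2) = 1/5 + 9/55 = 4/11
H(X) = -[(31/55)·log₂(31/55) + (4/55)·log₂(4/55) + (4/11)·log₂(4/11)]
  = 0.46622 + 0.27501 + 0.53070 = 1.2719 bits

H(Y|X) = H(X,Y) - H(X) = 2.2655 - 1.2719 = 0.9936 bits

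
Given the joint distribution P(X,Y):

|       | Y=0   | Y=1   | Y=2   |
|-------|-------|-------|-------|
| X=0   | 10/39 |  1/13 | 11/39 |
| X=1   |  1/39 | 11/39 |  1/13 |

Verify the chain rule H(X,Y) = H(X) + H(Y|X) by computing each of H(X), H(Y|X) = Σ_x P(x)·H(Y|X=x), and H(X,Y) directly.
H(X) = 0.9612 bits, H(Y|X) = 1.2771 bits, H(X,Y) = 2.2383 bits

Marginal of X (row sums):
  P(X=0) = 10/39 + 1/13 + 11/39 = 8/13
  P(X=1) = 1/39 + 11/39 + 1/13 = 5/13
H(X) = -[(8/13)·log₂(8/13) + (5/13)·log₂(5/13)]
  = 0.43104 + 0.53020 = 0.9612 bits

H(Y|X) = Σ_x P(x)·H(Y|X=x):
  X=0: P(X=0) = 8/13, P(Y|X=0) = (5/12, 1/8, 11/24) → H(Y|X=0) = 1.41713
  X=1: P(X=1) = 5/13, P(Y|X=1) = (1/15, 11/15, 1/5) → H(Y|X=1) = 1.05298
H(Y|X) = (8/13)·1.41713 + (5/13)·1.05298 = 1.2771 bits

H(X,Y) = -Σ_{x,y} P(x,y) log₂ P(x,y). Per-cell terms -P(x,y)·log₂P(x,y):
  X=0: 0.50345, 0.28465, 0.51502
  X=1: 0.13552, 0.51502, 0.28465
Sum of the 6 terms: H(X,Y) = 2.2383 bits

Chain rule check:
  H(X) + H(Y|X) = 0.9612 + 1.2771 = 2.2383 bits
  H(X,Y) = 2.2383 bits
✓ Chain rule verified.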